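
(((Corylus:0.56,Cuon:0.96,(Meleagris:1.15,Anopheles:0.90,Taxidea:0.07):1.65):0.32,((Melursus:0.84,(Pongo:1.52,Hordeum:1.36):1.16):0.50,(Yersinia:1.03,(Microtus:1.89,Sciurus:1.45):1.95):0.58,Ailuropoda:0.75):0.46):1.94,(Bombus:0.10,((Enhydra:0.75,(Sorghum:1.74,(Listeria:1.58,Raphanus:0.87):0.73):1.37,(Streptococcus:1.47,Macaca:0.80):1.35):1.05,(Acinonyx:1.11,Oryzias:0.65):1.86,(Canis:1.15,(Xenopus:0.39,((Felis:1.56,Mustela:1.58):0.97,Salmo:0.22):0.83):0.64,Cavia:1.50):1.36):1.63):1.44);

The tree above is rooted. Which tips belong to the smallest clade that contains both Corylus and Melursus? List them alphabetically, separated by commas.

Ailuropoda, Anopheles, Corylus, Cuon, Hordeum, Meleagris, Melursus, Microtus, Pongo, Sciurus, Taxidea, Yersinia

Tracing Corylus: it sits inside (Corylus,Cuon,(Meleagris,Anopheles,Taxidea)).
Tracing Melursus: it sits inside (Melursus,(Pongo,Hordeum)).
The smallest clade enclosing both is ((Corylus,Cuon,(Meleagris,Anopheles,Taxidea)),((Melursus,(Pongo,Hordeum)),(Yersinia,(Microtus,Sciurus)),Ailuropoda)); the answer is its 12 terminal taxa in alphabetical order.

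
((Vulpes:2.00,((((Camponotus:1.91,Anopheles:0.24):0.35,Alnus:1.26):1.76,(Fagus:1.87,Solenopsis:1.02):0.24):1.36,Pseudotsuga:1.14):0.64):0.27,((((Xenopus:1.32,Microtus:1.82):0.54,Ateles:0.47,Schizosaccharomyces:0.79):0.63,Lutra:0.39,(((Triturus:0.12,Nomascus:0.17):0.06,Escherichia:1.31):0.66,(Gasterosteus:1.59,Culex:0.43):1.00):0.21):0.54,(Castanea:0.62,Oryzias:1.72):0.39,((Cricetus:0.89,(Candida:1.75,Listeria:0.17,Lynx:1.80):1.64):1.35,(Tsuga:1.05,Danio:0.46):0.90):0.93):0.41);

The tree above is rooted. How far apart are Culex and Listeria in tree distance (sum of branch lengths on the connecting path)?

The path runs Culex → … → MRCA → … → Listeria; the MRCA is the node subtending ((((Xenopus,Microtus),Ateles,Schizosaccharomyces),Lutra,(((Triturus,Nomascus),Escherichia),(Gasterosteus,Culex))),(Castanea,Oryzias),((Cricetus,(Candida,Listeria,Lynx)),(Tsuga,Danio))).
Branch lengths along that path: 0.43 + 1.00 + 0.21 + 0.54 + 0.93 + 1.35 + 1.64 + 0.17 = 6.27.

6.27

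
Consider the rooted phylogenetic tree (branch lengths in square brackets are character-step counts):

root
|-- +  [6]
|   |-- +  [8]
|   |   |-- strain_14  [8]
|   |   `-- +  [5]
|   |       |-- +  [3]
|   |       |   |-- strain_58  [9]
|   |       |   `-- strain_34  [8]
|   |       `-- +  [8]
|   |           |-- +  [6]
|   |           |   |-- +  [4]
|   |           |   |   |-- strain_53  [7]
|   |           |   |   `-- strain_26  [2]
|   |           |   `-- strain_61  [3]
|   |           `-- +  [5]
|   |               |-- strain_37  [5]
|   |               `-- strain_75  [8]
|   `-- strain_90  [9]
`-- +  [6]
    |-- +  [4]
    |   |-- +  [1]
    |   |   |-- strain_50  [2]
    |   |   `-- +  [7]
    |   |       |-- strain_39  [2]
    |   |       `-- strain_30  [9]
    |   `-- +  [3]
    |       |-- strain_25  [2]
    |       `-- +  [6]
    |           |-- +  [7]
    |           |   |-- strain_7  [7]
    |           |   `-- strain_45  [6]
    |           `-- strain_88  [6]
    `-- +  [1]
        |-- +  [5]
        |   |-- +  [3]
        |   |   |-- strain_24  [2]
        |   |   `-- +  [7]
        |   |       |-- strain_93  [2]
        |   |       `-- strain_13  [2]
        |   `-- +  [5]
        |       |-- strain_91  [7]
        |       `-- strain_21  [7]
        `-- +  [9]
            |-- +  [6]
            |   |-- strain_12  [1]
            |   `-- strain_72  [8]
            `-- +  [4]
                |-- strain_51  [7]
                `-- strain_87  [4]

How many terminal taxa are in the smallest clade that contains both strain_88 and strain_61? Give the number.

The MRCA of strain_88 and strain_61 is the root, so the clade is the entire tree.
That clade contains 25 terminal taxa: strain_12, strain_13, strain_14, strain_21, strain_24, strain_25, strain_26, strain_30, strain_34, strain_37, strain_39, strain_45, strain_50, strain_51, strain_53, strain_58, strain_61, strain_7, strain_72, strain_75, strain_87, strain_88, strain_90, strain_91, strain_93.

25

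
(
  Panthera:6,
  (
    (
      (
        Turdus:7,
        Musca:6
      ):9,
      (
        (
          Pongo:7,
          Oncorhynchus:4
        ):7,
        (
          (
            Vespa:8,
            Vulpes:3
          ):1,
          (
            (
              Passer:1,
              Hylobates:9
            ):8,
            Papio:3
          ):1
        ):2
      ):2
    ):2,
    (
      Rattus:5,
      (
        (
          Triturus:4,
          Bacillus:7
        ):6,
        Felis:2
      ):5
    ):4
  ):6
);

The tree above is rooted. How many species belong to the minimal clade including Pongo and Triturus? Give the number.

The MRCA of Pongo and Triturus is the node subtending (((Turdus,Musca),((Pongo,Oncorhynchus),((Vespa,Vulpes),((Passer,Hylobates),Papio)))),(Rattus,((Triturus,Bacillus),Felis))).
That clade contains 13 terminal taxa: Bacillus, Felis, Hylobates, Musca, Oncorhynchus, Papio, Passer, Pongo, Rattus, Triturus, Turdus, Vespa, Vulpes.

13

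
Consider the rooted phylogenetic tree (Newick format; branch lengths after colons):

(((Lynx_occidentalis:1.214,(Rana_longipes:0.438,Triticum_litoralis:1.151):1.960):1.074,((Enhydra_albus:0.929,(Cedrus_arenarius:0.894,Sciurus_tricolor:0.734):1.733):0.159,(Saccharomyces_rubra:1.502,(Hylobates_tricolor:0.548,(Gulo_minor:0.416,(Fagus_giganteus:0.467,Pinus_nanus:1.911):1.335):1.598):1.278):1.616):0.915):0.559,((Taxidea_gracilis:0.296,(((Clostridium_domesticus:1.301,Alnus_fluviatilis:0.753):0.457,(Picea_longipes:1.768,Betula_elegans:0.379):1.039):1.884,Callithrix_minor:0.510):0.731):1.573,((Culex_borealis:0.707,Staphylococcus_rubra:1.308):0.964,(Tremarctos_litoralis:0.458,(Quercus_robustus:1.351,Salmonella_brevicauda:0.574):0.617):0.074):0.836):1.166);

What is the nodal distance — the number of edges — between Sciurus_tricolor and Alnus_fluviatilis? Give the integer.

11

The MRCA of Sciurus_tricolor and Alnus_fluviatilis is the root of the tree.
From Sciurus_tricolor up to that node: 5 branches. From Alnus_fluviatilis up to the same node: 6 branches. Total: 5 + 6 = 11.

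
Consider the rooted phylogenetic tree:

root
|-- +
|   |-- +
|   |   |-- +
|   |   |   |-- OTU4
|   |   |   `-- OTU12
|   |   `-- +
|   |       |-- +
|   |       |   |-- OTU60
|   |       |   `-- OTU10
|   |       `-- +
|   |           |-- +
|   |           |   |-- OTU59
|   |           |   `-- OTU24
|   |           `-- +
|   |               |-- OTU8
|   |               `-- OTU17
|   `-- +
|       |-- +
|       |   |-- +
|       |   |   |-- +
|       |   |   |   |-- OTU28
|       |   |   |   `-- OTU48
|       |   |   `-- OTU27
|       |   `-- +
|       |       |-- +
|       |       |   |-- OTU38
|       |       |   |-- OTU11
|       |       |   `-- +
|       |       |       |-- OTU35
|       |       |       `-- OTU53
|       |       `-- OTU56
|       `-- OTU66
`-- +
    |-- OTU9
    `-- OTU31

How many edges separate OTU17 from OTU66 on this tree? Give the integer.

The MRCA of OTU17 and OTU66 is the node subtending (((OTU4,OTU12),((OTU60,OTU10),((OTU59,OTU24),(OTU8,OTU17)))),((((OTU28,OTU48),OTU27),((OTU38,OTU11,(OTU35,OTU53)),OTU56)),OTU66)).
From OTU17 up to that node: 5 branches. From OTU66 up to the same node: 2 branches. Total: 5 + 2 = 7.

7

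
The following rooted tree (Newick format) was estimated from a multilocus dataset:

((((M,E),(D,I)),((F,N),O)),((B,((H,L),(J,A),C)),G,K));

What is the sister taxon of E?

M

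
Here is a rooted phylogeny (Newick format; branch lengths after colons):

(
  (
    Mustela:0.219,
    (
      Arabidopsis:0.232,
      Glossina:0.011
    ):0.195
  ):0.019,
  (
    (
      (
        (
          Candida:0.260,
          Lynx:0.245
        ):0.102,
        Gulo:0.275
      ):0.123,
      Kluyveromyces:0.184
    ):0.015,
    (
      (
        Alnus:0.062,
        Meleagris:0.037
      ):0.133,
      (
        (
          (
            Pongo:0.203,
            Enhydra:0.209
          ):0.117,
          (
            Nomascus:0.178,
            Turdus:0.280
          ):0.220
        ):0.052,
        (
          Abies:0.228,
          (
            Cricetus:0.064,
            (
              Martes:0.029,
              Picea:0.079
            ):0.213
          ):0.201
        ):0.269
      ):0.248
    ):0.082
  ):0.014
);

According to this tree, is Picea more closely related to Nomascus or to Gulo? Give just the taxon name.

The MRCA of Picea and Nomascus subtends (((Pongo,Enhydra),(Nomascus,Turdus)),(Abies,(Cricetus,(Martes,Picea)))) (8 taxa).
The MRCA of Picea and Gulo subtends ((((Candida,Lynx),Gulo),Kluyveromyces),((Alnus,Meleagris),(((Pongo,Enhydra),(Nomascus,Turdus)),(Abies,(Cricetus,(Martes,Picea)))))) (14 taxa).
The first is nested inside the second, so Picea shares a more recent common ancestor with Nomascus.

Nomascus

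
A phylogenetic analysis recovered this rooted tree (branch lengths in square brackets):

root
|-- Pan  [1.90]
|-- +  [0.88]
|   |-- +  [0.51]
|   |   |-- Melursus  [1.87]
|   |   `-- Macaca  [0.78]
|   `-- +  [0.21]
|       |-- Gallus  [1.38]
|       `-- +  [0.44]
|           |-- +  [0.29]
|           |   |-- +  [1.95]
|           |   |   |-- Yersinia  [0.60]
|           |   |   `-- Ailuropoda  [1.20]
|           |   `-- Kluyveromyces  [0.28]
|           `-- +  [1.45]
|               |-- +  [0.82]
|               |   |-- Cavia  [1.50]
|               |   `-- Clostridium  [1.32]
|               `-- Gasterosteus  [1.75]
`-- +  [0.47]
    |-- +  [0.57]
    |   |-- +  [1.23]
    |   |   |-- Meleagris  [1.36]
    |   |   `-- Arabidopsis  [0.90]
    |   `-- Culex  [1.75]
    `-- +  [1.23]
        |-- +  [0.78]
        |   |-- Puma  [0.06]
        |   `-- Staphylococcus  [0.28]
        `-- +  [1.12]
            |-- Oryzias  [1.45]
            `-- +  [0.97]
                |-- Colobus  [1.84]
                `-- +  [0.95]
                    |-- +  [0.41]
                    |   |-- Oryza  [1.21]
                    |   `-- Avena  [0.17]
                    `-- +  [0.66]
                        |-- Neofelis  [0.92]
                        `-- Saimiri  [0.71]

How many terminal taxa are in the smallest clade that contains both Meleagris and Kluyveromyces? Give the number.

21

The MRCA of Meleagris and Kluyveromyces is the root, so the clade is the entire tree.
That clade contains 21 terminal taxa: Ailuropoda, Arabidopsis, Avena, Cavia, Clostridium, Colobus, Culex, Gallus, Gasterosteus, Kluyveromyces, Macaca, Meleagris, Melursus, Neofelis, Oryza, Oryzias, Pan, Puma, Saimiri, Staphylococcus, Yersinia.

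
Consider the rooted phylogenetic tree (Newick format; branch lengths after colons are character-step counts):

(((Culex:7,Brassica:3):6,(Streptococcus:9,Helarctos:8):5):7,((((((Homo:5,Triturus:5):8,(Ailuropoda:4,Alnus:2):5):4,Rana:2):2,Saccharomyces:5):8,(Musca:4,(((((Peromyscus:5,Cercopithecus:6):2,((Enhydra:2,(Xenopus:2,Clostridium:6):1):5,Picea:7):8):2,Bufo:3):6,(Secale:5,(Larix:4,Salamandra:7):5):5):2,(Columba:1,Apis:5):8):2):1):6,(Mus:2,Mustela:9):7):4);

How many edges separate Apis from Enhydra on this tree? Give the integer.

The MRCA of Apis and Enhydra is the node subtending (((((Peromyscus,Cercopithecus),((Enhydra,(Xenopus,Clostridium)),Picea)),Bufo),(Secale,(Larix,Salamandra))),(Columba,Apis)).
From Apis up to that node: 2 branches. From Enhydra up to the same node: 6 branches. Total: 2 + 6 = 8.

8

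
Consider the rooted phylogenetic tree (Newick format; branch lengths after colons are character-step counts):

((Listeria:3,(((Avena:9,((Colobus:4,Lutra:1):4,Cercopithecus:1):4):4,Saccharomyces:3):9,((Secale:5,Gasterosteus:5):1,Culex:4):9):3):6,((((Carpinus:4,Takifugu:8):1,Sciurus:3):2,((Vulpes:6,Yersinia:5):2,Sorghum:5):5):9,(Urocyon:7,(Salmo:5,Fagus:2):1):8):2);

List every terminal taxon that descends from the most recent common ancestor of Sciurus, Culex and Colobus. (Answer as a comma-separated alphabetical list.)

Tracing Sciurus: it sits inside ((Carpinus,Takifugu),Sciurus).
Tracing Culex: it sits inside ((Secale,Gasterosteus),Culex).
Tracing Colobus: it sits inside (Colobus,Lutra).
The smallest clade enclosing all 3 is the whole tree (their MRCA is the root), so the answer is all 18 tips in alphabetical order.

Avena, Carpinus, Cercopithecus, Colobus, Culex, Fagus, Gasterosteus, Listeria, Lutra, Saccharomyces, Salmo, Sciurus, Secale, Sorghum, Takifugu, Urocyon, Vulpes, Yersinia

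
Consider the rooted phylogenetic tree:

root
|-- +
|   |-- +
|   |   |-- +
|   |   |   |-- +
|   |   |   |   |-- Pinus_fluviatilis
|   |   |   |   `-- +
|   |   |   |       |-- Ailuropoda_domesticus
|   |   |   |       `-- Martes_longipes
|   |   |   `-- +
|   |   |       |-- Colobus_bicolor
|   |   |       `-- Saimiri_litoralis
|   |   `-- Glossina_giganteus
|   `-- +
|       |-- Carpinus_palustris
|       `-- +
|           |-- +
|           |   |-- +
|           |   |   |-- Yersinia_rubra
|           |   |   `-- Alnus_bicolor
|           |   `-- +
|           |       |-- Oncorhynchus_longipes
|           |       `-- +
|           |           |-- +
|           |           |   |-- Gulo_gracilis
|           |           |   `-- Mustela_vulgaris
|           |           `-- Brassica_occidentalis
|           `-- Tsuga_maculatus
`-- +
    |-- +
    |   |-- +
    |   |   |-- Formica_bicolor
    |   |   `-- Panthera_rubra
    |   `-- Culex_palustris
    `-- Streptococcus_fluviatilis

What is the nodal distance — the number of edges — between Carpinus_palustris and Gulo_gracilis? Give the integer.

The MRCA of Carpinus_palustris and Gulo_gracilis is the node subtending (Carpinus_palustris,(((Yersinia_rubra,Alnus_bicolor),(Oncorhynchus_longipes,((Gulo_gracilis,Mustela_vulgaris),Brassica_occidentalis))),Tsuga_maculatus)).
From Carpinus_palustris up to that node: 1 branch. From Gulo_gracilis up to the same node: 6 branches. Total: 1 + 6 = 7.

7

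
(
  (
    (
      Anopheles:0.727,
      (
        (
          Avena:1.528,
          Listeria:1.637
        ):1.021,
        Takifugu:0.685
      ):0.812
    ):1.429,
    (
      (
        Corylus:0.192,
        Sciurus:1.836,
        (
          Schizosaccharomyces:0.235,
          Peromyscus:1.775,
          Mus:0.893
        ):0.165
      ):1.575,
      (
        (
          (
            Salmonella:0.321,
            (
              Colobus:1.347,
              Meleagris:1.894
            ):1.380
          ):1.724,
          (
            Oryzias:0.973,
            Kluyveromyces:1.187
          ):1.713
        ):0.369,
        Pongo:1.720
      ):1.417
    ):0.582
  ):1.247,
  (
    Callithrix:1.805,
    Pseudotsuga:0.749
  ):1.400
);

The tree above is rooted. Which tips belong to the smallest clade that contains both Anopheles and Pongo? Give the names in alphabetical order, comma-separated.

Anopheles, Avena, Colobus, Corylus, Kluyveromyces, Listeria, Meleagris, Mus, Oryzias, Peromyscus, Pongo, Salmonella, Schizosaccharomyces, Sciurus, Takifugu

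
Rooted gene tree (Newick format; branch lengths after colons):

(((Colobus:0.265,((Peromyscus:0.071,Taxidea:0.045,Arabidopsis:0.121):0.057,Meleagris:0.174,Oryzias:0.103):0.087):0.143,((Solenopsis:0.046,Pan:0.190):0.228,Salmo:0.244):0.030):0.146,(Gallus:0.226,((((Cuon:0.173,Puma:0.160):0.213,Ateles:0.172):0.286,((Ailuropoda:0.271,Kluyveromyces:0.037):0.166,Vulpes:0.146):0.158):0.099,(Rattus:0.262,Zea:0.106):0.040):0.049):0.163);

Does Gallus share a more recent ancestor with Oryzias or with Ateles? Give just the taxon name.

The MRCA of Gallus and Ateles subtends (Gallus,((((Cuon,Puma),Ateles),((Ailuropoda,Kluyveromyces),Vulpes)),(Rattus,Zea))) (9 taxa).
The MRCA of Gallus and Oryzias is the root, subtending the entire tree (18 taxa).
The first is nested inside the second, so Gallus shares a more recent common ancestor with Ateles.

Ateles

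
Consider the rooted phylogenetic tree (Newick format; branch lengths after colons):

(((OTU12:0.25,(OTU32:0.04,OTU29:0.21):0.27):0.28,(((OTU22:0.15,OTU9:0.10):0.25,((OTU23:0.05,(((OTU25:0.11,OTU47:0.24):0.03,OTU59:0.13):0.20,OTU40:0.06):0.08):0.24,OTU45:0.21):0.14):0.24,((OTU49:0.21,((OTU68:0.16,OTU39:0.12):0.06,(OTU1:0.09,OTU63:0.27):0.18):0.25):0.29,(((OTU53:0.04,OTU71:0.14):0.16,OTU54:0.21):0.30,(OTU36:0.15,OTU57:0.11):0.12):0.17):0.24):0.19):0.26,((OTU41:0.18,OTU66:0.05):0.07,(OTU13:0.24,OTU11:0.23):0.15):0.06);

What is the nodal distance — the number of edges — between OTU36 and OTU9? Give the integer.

7

The MRCA of OTU36 and OTU9 is the node subtending (((OTU22,OTU9),((OTU23,(((OTU25,OTU47),OTU59),OTU40)),OTU45)),((OTU49,((OTU68,OTU39),(OTU1,OTU63))),(((OTU53,OTU71),OTU54),(OTU36,OTU57)))).
From OTU36 up to that node: 4 branches. From OTU9 up to the same node: 3 branches. Total: 4 + 3 = 7.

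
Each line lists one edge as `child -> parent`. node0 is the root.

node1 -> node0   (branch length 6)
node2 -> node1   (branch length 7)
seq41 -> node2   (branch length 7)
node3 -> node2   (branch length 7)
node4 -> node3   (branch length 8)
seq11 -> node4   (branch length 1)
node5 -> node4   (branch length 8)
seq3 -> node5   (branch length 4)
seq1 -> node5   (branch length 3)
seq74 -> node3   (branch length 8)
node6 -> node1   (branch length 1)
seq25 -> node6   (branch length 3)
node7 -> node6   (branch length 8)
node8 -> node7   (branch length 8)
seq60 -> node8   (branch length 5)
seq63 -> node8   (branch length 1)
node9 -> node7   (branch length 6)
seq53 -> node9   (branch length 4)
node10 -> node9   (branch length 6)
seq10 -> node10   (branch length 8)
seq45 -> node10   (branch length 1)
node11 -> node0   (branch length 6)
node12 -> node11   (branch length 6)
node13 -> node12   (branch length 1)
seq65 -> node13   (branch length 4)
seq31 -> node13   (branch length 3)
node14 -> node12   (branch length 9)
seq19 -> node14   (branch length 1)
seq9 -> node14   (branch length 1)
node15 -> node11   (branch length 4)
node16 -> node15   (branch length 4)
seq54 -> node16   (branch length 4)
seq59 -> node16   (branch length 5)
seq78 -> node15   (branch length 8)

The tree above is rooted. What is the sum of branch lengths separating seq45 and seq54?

The path runs seq45 → … → MRCA → … → seq54; the MRCA is the root of the tree.
Branch lengths along that path: 1 + 6 + 6 + 8 + 1 + 6 + 6 + 4 + 4 + 4 = 46.

46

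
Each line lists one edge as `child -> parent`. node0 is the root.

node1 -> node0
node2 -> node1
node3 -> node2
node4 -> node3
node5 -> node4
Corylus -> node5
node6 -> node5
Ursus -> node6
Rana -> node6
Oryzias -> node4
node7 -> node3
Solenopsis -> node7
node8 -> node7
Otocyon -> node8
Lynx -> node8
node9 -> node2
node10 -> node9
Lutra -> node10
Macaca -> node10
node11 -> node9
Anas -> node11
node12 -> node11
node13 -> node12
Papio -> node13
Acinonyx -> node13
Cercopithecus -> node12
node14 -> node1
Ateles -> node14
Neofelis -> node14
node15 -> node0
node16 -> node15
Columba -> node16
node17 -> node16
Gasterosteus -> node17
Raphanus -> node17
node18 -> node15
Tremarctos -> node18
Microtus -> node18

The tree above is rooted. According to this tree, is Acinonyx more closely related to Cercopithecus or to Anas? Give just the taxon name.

Cercopithecus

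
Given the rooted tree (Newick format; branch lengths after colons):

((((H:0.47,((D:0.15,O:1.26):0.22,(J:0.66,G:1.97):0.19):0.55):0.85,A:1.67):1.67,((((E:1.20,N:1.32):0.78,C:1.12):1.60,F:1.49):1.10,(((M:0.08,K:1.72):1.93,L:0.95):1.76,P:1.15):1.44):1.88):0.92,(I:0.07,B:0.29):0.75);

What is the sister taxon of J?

G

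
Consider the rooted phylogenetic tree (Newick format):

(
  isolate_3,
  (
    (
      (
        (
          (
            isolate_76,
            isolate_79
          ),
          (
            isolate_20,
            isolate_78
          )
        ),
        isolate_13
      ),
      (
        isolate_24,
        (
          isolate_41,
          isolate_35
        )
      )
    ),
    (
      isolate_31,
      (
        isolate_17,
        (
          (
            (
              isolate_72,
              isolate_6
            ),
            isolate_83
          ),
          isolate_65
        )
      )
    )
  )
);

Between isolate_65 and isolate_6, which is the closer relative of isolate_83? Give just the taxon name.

The MRCA of isolate_83 and isolate_6 subtends ((isolate_72,isolate_6),isolate_83) (3 taxa).
The MRCA of isolate_83 and isolate_65 subtends (((isolate_72,isolate_6),isolate_83),isolate_65) (4 taxa).
The first is nested inside the second, so isolate_83 shares a more recent common ancestor with isolate_6.

isolate_6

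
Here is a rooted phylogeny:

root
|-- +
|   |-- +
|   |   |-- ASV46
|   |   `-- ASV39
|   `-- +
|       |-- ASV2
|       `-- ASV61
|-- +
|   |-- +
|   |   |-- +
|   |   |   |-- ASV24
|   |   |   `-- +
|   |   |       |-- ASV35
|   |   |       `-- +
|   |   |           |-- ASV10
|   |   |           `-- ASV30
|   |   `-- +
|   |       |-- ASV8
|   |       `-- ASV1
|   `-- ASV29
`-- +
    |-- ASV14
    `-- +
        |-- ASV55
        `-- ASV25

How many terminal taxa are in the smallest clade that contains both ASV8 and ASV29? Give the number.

7

The MRCA of ASV8 and ASV29 is the node subtending (((ASV24,(ASV35,(ASV10,ASV30))),(ASV8,ASV1)),ASV29).
That clade contains 7 terminal taxa: ASV1, ASV10, ASV24, ASV29, ASV30, ASV35, ASV8.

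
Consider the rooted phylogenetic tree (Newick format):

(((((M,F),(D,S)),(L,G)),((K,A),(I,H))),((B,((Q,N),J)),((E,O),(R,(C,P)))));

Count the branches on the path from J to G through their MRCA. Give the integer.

The MRCA of J and G is the root of the tree.
From J up to that node: 4 branches. From G up to the same node: 4 branches. Total: 4 + 4 = 8.

8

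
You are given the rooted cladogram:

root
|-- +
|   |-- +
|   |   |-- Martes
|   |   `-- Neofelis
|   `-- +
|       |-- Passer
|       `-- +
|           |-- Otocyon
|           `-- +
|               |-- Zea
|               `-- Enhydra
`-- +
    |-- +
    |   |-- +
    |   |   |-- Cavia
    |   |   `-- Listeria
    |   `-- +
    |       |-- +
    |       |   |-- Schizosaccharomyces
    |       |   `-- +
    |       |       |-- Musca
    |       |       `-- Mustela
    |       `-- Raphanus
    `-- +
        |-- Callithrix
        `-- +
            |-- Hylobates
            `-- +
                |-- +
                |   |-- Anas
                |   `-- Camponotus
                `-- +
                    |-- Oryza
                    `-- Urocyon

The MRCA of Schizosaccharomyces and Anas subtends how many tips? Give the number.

The MRCA of Schizosaccharomyces and Anas is the node subtending (((Cavia,Listeria),((Schizosaccharomyces,(Musca,Mustela)),Raphanus)),(Callithrix,(Hylobates,((Anas,Camponotus),(Oryza,Urocyon))))).
That clade contains 12 terminal taxa: Anas, Callithrix, Camponotus, Cavia, Hylobates, Listeria, Musca, Mustela, Oryza, Raphanus, Schizosaccharomyces, Urocyon.

12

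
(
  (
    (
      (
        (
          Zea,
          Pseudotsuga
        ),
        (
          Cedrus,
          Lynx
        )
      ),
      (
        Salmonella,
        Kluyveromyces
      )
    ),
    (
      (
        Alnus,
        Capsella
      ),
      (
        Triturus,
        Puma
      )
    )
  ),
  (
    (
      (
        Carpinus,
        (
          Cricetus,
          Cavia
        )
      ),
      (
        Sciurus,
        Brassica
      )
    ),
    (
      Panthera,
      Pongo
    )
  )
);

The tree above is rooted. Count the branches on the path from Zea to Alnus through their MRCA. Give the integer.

The MRCA of Zea and Alnus is the node subtending ((((Zea,Pseudotsuga),(Cedrus,Lynx)),(Salmonella,Kluyveromyces)),((Alnus,Capsella),(Triturus,Puma))).
From Zea up to that node: 4 branches. From Alnus up to the same node: 3 branches. Total: 4 + 3 = 7.

7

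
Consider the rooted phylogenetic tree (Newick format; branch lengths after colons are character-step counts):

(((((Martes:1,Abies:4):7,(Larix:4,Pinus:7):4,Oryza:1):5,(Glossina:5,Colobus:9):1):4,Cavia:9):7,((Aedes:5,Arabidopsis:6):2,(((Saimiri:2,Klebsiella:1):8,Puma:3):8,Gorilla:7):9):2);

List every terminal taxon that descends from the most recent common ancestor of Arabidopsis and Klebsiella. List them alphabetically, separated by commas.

Tracing Arabidopsis: it sits inside (Aedes,Arabidopsis).
Tracing Klebsiella: it sits inside (Saimiri,Klebsiella).
The smallest clade enclosing both is ((Aedes,Arabidopsis),(((Saimiri,Klebsiella),Puma),Gorilla)); the answer is its 6 terminal taxa in alphabetical order.

Aedes, Arabidopsis, Gorilla, Klebsiella, Puma, Saimiri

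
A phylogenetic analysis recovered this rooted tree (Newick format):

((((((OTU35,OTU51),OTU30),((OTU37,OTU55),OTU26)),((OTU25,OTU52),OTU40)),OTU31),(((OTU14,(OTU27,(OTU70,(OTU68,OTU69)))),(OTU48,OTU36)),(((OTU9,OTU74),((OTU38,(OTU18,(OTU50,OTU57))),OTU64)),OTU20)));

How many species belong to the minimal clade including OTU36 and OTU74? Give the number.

15

The MRCA of OTU36 and OTU74 is the node subtending (((OTU14,(OTU27,(OTU70,(OTU68,OTU69)))),(OTU48,OTU36)),(((OTU9,OTU74),((OTU38,(OTU18,(OTU50,OTU57))),OTU64)),OTU20)).
That clade contains 15 terminal taxa: OTU14, OTU18, OTU20, OTU27, OTU36, OTU38, OTU48, OTU50, OTU57, OTU64, OTU68, OTU69, OTU70, OTU74, OTU9.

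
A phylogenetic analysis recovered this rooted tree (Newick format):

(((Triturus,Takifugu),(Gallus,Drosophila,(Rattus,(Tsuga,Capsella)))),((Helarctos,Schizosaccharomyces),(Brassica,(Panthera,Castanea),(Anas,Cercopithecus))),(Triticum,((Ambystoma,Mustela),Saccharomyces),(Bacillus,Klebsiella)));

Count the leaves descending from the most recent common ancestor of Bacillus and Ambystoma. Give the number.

6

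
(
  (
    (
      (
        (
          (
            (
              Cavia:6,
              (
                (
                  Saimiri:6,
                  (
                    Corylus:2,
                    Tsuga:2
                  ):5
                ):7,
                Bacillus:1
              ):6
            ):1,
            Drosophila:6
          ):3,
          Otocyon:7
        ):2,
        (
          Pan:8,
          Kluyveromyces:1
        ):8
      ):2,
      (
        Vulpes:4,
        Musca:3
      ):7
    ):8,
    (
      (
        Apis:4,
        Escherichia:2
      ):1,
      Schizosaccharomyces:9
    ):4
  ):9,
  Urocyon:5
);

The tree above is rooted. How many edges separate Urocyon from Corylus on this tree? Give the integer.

11

The MRCA of Urocyon and Corylus is the root of the tree.
From Urocyon up to that node: 1 branch. From Corylus up to the same node: 10 branches. Total: 1 + 10 = 11.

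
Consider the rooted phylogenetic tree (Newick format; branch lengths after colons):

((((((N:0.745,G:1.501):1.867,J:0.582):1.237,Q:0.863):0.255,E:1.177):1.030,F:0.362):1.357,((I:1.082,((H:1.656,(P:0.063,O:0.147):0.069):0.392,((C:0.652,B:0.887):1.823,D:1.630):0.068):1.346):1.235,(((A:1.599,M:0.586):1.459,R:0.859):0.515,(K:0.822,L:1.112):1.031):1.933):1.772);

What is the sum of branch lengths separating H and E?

9.965

The path runs H → … → MRCA → … → E; the MRCA is the root of the tree.
Branch lengths along that path: 1.656 + 0.392 + 1.346 + 1.235 + 1.772 + 1.357 + 1.030 + 1.177 = 9.965.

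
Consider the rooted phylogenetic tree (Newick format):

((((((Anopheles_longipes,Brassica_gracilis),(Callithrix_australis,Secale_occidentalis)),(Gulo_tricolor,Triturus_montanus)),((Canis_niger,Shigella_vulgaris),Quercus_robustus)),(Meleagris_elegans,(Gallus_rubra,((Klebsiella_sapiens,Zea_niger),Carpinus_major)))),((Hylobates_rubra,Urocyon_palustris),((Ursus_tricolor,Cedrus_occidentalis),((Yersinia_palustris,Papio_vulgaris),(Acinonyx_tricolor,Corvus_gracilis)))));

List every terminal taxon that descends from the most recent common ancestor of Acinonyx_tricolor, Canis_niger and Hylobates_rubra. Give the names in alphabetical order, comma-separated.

Tracing Acinonyx_tricolor: it sits inside (Acinonyx_tricolor,Corvus_gracilis).
Tracing Canis_niger: it sits inside (Canis_niger,Shigella_vulgaris).
Tracing Hylobates_rubra: it sits inside (Hylobates_rubra,Urocyon_palustris).
The smallest clade enclosing all 3 is the whole tree (their MRCA is the root), so the answer is all 22 tips in alphabetical order.

Acinonyx_tricolor, Anopheles_longipes, Brassica_gracilis, Callithrix_australis, Canis_niger, Carpinus_major, Cedrus_occidentalis, Corvus_gracilis, Gallus_rubra, Gulo_tricolor, Hylobates_rubra, Klebsiella_sapiens, Meleagris_elegans, Papio_vulgaris, Quercus_robustus, Secale_occidentalis, Shigella_vulgaris, Triturus_montanus, Urocyon_palustris, Ursus_tricolor, Yersinia_palustris, Zea_niger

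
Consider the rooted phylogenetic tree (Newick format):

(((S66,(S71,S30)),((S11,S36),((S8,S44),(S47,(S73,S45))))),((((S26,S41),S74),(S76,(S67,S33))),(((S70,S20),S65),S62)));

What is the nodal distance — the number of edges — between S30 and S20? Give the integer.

9

The MRCA of S30 and S20 is the root of the tree.
From S30 up to that node: 4 branches. From S20 up to the same node: 5 branches. Total: 4 + 5 = 9.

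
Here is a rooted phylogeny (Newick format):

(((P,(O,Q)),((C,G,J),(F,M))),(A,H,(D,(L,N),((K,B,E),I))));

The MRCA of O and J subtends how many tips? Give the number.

8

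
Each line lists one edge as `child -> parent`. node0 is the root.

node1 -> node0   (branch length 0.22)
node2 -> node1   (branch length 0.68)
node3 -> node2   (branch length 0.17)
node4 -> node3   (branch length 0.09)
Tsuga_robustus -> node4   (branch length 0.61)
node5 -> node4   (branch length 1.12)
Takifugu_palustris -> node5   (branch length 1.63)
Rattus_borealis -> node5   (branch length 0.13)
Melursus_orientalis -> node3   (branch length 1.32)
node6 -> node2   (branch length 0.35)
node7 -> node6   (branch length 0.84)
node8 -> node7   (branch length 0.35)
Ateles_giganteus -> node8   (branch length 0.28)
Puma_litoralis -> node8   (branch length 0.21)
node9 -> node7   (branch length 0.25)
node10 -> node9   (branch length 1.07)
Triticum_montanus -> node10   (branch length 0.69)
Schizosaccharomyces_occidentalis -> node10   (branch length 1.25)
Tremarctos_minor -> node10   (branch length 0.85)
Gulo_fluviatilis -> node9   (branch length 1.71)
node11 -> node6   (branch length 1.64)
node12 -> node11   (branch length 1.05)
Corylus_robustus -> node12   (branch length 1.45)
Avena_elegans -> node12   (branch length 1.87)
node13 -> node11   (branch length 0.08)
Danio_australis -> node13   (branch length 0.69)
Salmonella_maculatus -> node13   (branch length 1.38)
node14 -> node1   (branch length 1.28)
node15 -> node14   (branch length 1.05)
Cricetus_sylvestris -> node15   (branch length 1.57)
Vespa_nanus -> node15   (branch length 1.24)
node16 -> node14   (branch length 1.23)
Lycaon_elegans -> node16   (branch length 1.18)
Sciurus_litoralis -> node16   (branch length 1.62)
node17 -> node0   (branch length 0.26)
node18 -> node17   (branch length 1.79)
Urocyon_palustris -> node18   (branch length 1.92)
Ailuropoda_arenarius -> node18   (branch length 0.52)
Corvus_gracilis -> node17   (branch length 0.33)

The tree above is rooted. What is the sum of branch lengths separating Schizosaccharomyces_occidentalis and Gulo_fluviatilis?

The path runs Schizosaccharomyces_occidentalis → … → MRCA → … → Gulo_fluviatilis; the MRCA is the node subtending ((Triticum_montanus,Schizosaccharomyces_occidentalis,Tremarctos_minor),Gulo_fluviatilis).
Branch lengths along that path: 1.25 + 1.07 + 1.71 = 4.03.

4.03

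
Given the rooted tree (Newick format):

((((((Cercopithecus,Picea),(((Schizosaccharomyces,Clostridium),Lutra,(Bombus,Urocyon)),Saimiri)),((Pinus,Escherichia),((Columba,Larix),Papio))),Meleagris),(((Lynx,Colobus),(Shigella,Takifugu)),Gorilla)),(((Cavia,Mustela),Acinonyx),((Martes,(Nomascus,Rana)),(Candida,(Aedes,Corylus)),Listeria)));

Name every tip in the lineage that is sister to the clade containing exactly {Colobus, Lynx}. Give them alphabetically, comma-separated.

The clade containing exactly {Colobus, Lynx} attaches to the tree at the node subtending ((Lynx,Colobus),(Shigella,Takifugu)).
The other lineage descending from that same node — the sister group — is (Shigella,Takifugu); its 2 tips in alphabetical order are the answer.

Shigella, Takifugu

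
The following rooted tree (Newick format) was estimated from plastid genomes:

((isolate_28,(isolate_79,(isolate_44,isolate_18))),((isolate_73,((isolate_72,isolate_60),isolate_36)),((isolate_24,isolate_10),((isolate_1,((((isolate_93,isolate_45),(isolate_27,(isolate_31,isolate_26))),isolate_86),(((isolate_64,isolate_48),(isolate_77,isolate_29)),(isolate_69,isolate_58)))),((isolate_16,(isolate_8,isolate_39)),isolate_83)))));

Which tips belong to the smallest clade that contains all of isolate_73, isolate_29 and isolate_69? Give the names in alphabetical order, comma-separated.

isolate_1, isolate_10, isolate_16, isolate_24, isolate_26, isolate_27, isolate_29, isolate_31, isolate_36, isolate_39, isolate_45, isolate_48, isolate_58, isolate_60, isolate_64, isolate_69, isolate_72, isolate_73, isolate_77, isolate_8, isolate_83, isolate_86, isolate_93

Tracing isolate_73: it sits inside (isolate_73,((isolate_72,isolate_60),isolate_36)).
Tracing isolate_29: it sits inside (isolate_77,isolate_29).
Tracing isolate_69: it sits inside (isolate_69,isolate_58).
The smallest clade enclosing all 3 is ((isolate_73,((isolate_72,isolate_60),isolate_36)),((isolate_24,isolate_10),((isolate_1,((((isolate_93,isolate_45),(isolate_27,(isolate_31,isolate_26))),isolate_86),(((isolate_64,isolate_48),(isolate_77,isolate_29)),(isolate_69,isolate_58)))),((isolate_16,(isolate_8,isolate_39)),isolate_83)))); the answer is its 23 terminal taxa in alphabetical order.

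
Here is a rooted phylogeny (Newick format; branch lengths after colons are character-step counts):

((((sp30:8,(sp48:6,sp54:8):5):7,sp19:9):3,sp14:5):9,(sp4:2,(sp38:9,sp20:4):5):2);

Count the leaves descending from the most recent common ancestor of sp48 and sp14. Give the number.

5

The MRCA of sp48 and sp14 is the node subtending (((sp30,(sp48,sp54)),sp19),sp14).
That clade contains 5 terminal taxa: sp14, sp19, sp30, sp48, sp54.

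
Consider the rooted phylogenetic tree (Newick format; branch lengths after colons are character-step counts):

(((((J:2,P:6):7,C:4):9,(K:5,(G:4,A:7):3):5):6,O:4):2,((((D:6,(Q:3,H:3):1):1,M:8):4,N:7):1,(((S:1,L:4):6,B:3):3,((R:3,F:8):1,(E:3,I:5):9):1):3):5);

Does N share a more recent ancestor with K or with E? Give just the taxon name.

E

The MRCA of N and E subtends ((((D,(Q,H)),M),N),(((S,L),B),((R,F),(E,I)))) (12 taxa).
The MRCA of N and K is the root, subtending the entire tree (19 taxa).
The first is nested inside the second, so N shares a more recent common ancestor with E.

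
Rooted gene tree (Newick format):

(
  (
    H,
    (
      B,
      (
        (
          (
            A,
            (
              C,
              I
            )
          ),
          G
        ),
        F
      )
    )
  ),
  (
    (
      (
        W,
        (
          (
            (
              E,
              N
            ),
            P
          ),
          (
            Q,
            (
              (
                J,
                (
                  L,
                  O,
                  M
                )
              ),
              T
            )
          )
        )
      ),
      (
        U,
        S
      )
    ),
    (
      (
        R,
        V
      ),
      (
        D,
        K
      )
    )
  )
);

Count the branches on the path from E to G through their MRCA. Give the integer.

12

The MRCA of E and G is the root of the tree.
From E up to that node: 7 branches. From G up to the same node: 5 branches. Total: 7 + 5 = 12.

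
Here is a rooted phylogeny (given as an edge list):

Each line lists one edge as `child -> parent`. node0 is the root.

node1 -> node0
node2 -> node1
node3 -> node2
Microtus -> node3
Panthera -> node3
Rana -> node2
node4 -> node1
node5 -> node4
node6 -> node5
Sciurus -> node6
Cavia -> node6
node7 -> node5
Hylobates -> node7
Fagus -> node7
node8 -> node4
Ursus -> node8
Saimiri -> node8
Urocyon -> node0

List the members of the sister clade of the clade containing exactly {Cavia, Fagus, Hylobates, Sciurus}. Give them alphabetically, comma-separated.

The clade containing exactly {Cavia, Fagus, Hylobates, Sciurus} attaches to the tree at the node subtending (((Sciurus,Cavia),(Hylobates,Fagus)),(Ursus,Saimiri)).
The other lineage descending from that same node — the sister group — is (Ursus,Saimiri); its 2 tips in alphabetical order are the answer.

Saimiri, Ursus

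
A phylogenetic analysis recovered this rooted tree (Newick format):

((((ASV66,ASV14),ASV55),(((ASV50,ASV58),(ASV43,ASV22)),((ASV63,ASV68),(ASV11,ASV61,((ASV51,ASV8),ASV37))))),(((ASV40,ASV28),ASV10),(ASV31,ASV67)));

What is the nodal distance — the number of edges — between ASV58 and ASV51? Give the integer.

8

The MRCA of ASV58 and ASV51 is the node subtending (((ASV50,ASV58),(ASV43,ASV22)),((ASV63,ASV68),(ASV11,ASV61,((ASV51,ASV8),ASV37)))).
From ASV58 up to that node: 3 branches. From ASV51 up to the same node: 5 branches. Total: 3 + 5 = 8.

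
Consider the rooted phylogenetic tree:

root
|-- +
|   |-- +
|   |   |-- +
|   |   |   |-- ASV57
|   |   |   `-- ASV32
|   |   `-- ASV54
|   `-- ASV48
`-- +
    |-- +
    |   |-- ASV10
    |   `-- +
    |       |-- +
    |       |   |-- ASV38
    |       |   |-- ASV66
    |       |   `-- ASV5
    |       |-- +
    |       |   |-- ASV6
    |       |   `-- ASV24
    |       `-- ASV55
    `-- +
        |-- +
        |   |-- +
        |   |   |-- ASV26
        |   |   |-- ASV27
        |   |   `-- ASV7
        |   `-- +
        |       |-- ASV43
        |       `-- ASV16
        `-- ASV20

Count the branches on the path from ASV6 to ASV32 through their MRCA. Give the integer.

The MRCA of ASV6 and ASV32 is the root of the tree.
From ASV6 up to that node: 5 branches. From ASV32 up to the same node: 4 branches. Total: 5 + 4 = 9.

9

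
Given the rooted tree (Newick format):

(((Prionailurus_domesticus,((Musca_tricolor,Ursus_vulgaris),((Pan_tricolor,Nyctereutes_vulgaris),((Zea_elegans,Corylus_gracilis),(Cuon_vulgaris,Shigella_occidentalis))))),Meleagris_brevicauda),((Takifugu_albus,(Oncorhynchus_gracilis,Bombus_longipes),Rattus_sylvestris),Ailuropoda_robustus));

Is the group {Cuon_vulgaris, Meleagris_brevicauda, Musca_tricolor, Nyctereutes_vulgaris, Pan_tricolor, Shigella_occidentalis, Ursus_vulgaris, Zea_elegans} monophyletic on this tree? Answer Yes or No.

No

The MRCA of the listed taxa subtends ((Prionailurus_domesticus,((Musca_tricolor,Ursus_vulgaris),((Pan_tricolor,Nyctereutes_vulgaris),((Zea_elegans,Corylus_gracilis),(Cuon_vulgaris,Shigella_occidentalis))))),Meleagris_brevicauda).
That clade also contains Corylus_gracilis, Prionailurus_domesticus, which are not in the proposed group, so the group is not monophyletic.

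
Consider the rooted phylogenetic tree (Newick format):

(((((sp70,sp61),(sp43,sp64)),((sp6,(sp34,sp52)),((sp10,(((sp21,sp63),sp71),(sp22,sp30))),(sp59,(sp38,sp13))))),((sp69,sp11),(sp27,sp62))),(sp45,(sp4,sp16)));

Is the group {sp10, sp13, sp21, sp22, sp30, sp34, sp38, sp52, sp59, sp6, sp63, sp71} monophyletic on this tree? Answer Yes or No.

Yes

The most recent common ancestor of these taxa subtends ((sp6,(sp34,sp52)),((sp10,(((sp21,sp63),sp71),(sp22,sp30))),(sp59,(sp38,sp13)))).
That clade has exactly 12 tips — every listed taxon and nothing else — so the group is monophyletic.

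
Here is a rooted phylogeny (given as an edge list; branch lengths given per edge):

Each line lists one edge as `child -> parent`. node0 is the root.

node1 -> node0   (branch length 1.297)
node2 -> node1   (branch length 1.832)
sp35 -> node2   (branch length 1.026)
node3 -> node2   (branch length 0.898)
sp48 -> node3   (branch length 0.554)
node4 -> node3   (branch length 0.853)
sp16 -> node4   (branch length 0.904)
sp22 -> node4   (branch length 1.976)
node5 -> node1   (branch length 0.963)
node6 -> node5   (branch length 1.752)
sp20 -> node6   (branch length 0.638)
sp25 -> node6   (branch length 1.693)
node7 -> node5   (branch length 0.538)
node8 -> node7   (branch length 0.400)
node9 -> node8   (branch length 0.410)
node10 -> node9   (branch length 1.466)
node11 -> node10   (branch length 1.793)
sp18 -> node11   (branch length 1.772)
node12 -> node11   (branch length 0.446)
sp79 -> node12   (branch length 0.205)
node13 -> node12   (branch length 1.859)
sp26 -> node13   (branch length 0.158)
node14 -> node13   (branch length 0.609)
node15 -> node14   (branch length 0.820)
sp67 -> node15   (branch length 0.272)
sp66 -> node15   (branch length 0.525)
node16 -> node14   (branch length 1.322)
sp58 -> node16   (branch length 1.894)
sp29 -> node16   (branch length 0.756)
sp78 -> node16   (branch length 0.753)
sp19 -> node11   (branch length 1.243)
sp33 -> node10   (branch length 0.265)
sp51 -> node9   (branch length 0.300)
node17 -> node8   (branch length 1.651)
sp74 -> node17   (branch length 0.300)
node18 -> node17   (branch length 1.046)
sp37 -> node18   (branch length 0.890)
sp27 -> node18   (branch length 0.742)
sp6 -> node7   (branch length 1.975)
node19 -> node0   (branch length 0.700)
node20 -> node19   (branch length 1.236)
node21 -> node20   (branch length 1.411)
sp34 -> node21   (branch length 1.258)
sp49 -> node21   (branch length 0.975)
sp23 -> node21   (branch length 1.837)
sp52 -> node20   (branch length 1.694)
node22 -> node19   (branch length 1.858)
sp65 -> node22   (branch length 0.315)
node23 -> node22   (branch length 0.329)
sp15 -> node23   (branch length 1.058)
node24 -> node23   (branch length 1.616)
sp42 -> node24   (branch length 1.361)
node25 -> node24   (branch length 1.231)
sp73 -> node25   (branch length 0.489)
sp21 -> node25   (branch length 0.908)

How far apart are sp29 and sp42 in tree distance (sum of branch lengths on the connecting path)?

The path runs sp29 → … → MRCA → … → sp42; the MRCA is the root of the tree.
Branch lengths along that path: 0.756 + 1.322 + 0.609 + 1.859 + 0.446 + 1.793 + 1.466 + 0.410 + 0.400 + 0.538 + 0.963 + 1.297 + 0.700 + 1.858 + 0.329 + 1.616 + 1.361 = 17.723.

17.723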